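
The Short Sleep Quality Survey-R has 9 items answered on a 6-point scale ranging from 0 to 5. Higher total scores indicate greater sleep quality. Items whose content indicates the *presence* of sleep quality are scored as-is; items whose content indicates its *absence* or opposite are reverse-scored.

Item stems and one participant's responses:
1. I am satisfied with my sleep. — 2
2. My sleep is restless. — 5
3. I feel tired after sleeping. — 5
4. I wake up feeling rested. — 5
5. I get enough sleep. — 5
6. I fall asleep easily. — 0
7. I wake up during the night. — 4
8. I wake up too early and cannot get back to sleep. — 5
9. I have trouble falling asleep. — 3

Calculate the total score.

15

Items 2, 3, 7, 8, 9 describe the absence/opposite of sleep quality → reverse-score.
reversed = (0+5) − raw = 5 − raw.
  item 1: 2
  item 2: 5 − 5 = 0
  item 3: 5 − 5 = 0
  item 4: 5
  item 5: 5
  item 6: 0
  item 7: 5 − 4 = 1
  item 8: 5 − 5 = 0
  item 9: 5 − 3 = 2
Total = 2 + 0 + 0 + 5 + 5 + 0 + 1 + 0 + 2 = 15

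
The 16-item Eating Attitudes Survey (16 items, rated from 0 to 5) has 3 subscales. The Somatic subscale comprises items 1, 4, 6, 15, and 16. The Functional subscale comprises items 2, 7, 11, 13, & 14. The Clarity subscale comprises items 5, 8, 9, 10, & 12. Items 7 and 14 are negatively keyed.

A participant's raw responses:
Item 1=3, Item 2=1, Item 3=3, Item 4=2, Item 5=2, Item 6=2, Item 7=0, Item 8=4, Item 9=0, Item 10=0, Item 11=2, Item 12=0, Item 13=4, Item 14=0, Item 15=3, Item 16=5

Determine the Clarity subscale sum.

6

Clarity items: 5, 8, 9, 10, 12.
  item 5: 2
  item 8: 4
  item 9: 0
  item 10: 0
  item 12: 0
Sum = 2 + 4 + 0 + 0 + 0 = 6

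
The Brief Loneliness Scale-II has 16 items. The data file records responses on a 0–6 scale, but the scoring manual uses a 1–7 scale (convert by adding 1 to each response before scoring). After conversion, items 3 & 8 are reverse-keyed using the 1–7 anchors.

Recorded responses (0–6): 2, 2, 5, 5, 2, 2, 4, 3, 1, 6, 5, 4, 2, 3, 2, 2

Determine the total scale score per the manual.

62

Convert to 1–7: 3, 3, 6, 6, 3, 3, 5, 4, 2, 7, 6, 5, 3, 4, 3, 3
Reverse-coded (reversed = (1+7) − raw = 8 − raw):
  item 3: 8 − 6 = 2
  item 8: 8 − 4 = 4
Scored: 3, 3, 2, 6, 3, 3, 5, 4, 2, 7, 6, 5, 3, 4, 3, 3
Total = 62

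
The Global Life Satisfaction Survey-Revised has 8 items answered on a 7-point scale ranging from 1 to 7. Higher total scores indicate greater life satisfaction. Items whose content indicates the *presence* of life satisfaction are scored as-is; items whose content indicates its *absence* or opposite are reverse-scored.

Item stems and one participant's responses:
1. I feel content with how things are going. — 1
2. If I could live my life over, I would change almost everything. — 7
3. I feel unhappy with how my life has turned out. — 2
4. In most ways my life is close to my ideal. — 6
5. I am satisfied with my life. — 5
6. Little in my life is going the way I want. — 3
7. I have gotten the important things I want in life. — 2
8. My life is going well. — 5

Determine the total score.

31

Items 2, 3, 6 describe the absence/opposite of life satisfaction → reverse-score.
reversed = (1+7) − raw = 8 − raw.
  item 1: 1
  item 2: 8 − 7 = 1
  item 3: 8 − 2 = 6
  item 4: 6
  item 5: 5
  item 6: 8 − 3 = 5
  item 7: 2
  item 8: 5
Total = 1 + 1 + 6 + 6 + 5 + 5 + 2 + 5 = 31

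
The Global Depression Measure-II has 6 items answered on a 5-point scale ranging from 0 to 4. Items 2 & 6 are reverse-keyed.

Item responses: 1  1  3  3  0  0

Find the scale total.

Raw sum = 8. Reverse-keyed items: 2, 6; their raw sum = 1.
Each reversal replaces raw with 4 − raw, changing the total by 4 − 2·raw per item.
Total = 8 + 2·4 − 2·1 = 8 + 8 − 2 = 14

14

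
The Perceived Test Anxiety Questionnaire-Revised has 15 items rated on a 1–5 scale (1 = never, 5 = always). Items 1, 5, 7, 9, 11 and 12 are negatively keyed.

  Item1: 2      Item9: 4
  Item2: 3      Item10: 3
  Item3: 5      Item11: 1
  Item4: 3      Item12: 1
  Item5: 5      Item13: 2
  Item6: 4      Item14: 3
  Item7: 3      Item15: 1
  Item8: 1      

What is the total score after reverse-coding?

45

Raw sum = 41. Negatively keyed items: 1, 5, 7, 9, 11, 12; their raw sum = 16.
Each reversal replaces raw with 6 − raw, changing the total by 6 − 2·raw per item.
Total = 41 + 6·6 − 2·16 = 41 + 36 − 32 = 45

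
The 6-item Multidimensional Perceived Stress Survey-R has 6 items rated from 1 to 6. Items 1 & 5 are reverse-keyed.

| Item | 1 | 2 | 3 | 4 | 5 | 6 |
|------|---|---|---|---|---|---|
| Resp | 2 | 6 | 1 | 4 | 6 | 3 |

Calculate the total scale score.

Reversing items 1 & 5 with 7 − raw:
Total = (7−2) + 6 + 1 + 4 + (7−6) + 3
      = 5 + 6 + 1 + 4 + 1 + 3 = 20

20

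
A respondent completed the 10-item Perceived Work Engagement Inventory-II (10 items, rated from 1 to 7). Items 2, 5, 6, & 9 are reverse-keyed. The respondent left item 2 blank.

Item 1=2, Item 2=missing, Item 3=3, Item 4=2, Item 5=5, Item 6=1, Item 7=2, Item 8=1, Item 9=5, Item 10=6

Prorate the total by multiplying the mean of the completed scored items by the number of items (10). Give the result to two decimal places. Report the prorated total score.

32.22

Reverse-coded (reversed = (1+7) − raw = 8 − raw):
  item 5: 8 − 5 = 3
  item 6: 8 − 1 = 7
  item 9: 8 − 5 = 3
Completed scored items (9 of 10): 2, 3, 2, 3, 7, 2, 1, 3, 6; sum = 29.
Person mean = 29 / 9 ≈ 3.2222
Prorated total = (29 / 9) × 10 = 32.22 (to 2 dp)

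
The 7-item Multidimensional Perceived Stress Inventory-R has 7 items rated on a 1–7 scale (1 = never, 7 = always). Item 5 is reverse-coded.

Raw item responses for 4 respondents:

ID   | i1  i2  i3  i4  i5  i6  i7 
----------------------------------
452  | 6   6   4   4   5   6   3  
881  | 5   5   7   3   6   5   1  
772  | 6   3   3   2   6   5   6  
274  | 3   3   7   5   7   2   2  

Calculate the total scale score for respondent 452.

32

Respondent 452 raw: 6, 6, 4, 4, 5, 6, 3.
Reverse-coded (on a 1–7 scale, reversed = 8 − raw):
  item 1: 6
  item 2: 6
  item 3: 4
  item 4: 4
  item 5: 8 − 5 = 3
  item 6: 6
  item 7: 3
Sum = 6 + 6 + 4 + 4 + 3 + 6 + 3 = 32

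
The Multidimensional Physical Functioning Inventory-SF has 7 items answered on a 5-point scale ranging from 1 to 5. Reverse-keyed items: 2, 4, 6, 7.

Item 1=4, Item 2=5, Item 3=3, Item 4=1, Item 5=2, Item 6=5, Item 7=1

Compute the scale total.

21

Reverse-coded items (reverse-coded value = 6 − response):
  item 2: 6 − 5 = 1
  item 4: 6 − 1 = 5
  item 6: 6 − 5 = 1
  item 7: 6 − 1 = 5
Scored items: 4, 1, 3, 5, 2, 1, 5
Total = 4 + 1 + 3 + 5 + 2 + 1 + 5 = 21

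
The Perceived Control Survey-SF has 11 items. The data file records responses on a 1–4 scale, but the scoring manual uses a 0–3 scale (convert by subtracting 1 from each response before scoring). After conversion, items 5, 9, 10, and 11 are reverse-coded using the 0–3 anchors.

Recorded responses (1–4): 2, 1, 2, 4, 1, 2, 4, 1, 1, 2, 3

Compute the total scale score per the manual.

Convert to 0–3: 1, 0, 1, 3, 0, 1, 3, 0, 0, 1, 2
Reverse-coded (reversed = (0+3) − raw = 3 − raw):
  item 5: 3 − 0 = 3
  item 9: 3 − 0 = 3
  item 10: 3 − 1 = 2
  item 11: 3 − 2 = 1
Scored: 1, 0, 1, 3, 3, 1, 3, 0, 3, 2, 1
Total = 18

18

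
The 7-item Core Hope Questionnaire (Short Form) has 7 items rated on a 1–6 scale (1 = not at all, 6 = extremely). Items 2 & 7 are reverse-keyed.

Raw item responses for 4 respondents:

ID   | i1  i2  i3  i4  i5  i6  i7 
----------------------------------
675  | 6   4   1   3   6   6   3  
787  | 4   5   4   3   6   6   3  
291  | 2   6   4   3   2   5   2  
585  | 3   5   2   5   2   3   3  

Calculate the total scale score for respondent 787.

29

Respondent 787 raw: 4, 5, 4, 3, 6, 6, 3.
Reverse-coded (on a 1–6 scale, reversed = 7 − raw):
  item 1: 4
  item 2: 7 − 5 = 2
  item 3: 4
  item 4: 3
  item 5: 6
  item 6: 6
  item 7: 7 − 3 = 4
Sum = 4 + 2 + 4 + 3 + 6 + 6 + 4 = 29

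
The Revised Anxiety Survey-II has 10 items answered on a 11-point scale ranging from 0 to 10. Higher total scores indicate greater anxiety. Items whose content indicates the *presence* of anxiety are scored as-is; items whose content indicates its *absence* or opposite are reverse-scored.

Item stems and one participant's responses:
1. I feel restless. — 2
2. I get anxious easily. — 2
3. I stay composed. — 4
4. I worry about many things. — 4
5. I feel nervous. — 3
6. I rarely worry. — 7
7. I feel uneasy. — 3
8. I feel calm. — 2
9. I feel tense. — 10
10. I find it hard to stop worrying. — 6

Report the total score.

Items 3, 6, 8 describe the absence/opposite of anxiety → reverse-score.
on a 0–10 scale, reversed = 10 − raw.
  item 1: 2
  item 2: 2
  item 3: 10 − 4 = 6
  item 4: 4
  item 5: 3
  item 6: 10 − 7 = 3
  item 7: 3
  item 8: 10 − 2 = 8
  item 9: 10
  item 10: 6
Total = 2 + 2 + 6 + 4 + 3 + 3 + 3 + 8 + 10 + 6 = 47

47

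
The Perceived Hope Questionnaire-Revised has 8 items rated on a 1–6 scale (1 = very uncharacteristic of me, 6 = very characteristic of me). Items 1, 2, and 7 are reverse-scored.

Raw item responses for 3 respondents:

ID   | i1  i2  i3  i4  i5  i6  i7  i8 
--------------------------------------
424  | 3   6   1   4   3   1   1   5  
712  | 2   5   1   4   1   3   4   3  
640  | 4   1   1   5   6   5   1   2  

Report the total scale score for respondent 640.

34

Respondent 640 raw: 4, 1, 1, 5, 6, 5, 1, 2.
Reverse-coded (on a 1–6 scale, reversed = 7 − raw):
  item 1: 7 − 4 = 3
  item 2: 7 − 1 = 6
  item 3: 1
  item 4: 5
  item 5: 6
  item 6: 5
  item 7: 7 − 1 = 6
  item 8: 2
Sum = 3 + 6 + 1 + 5 + 6 + 5 + 6 + 2 = 34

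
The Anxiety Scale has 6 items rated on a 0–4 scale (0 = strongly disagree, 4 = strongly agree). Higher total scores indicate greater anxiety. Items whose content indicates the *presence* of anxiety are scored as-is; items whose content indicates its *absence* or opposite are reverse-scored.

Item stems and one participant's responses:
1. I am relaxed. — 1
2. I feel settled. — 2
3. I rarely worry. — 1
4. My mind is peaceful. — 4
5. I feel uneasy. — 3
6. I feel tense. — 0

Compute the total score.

Items 1, 2, 3, 4 describe the absence/opposite of anxiety → reverse-score.
on a 0–4 scale, reversed = 4 − raw.
  item 1: 4 − 1 = 3
  item 2: 4 − 2 = 2
  item 3: 4 − 1 = 3
  item 4: 4 − 4 = 0
  item 5: 3
  item 6: 0
Total = 3 + 2 + 3 + 0 + 3 + 0 = 11

11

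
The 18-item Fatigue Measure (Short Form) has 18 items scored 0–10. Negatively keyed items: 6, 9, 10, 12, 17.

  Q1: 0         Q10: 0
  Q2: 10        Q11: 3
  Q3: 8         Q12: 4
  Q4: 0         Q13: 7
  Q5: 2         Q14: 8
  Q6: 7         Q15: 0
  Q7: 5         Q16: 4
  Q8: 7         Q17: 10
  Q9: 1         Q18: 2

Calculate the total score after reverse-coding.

84

Raw sum = 78. Negatively keyed items: 6, 9, 10, 12, 17; their raw sum = 22.
Each reversal replaces raw with 10 − raw, changing the total by 10 − 2·raw per item.
Total = 78 + 5·10 − 2·22 = 78 + 50 − 44 = 84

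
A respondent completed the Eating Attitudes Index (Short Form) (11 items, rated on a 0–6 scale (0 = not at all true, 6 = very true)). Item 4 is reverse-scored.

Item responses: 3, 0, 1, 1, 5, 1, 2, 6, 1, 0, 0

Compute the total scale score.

Raw sum = 20. Reverse-scored items: 4; their raw sum = 1.
Each reversal replaces raw with 6 − raw, changing the total by 6 − 2·raw per item.
Total = 20 + 1·6 − 2·1 = 20 + 6 − 2 = 24

24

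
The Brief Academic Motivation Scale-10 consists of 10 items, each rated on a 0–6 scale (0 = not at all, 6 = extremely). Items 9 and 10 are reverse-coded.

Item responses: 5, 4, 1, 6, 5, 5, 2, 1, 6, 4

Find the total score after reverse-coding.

Reverse-coded items use 6 − raw:
  item 9: 6 − 6 = 0
  item 10: 6 − 4 = 2
After reverse-coding: 5, 4, 1, 6, 5, 5, 2, 1, 0, 2
Total = 5 + 4 + 1 + 6 + 5 + 5 + 2 + 1 + 0 + 2 = 31

31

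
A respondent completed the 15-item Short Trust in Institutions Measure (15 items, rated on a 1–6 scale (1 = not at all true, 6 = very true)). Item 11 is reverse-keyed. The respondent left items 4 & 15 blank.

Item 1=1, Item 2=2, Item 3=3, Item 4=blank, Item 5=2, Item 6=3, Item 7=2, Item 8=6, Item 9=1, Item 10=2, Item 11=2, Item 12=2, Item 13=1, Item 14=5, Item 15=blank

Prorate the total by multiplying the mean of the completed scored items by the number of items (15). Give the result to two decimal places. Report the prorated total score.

Reverse-coded (reversed = (1+6) − raw = 7 − raw):
  item 11: 7 − 2 = 5
Completed scored items (13 of 15): 1, 2, 3, 2, 3, 2, 6, 1, 2, 5, 2, 1, 5; sum = 35.
Person mean = 35 / 13 ≈ 2.6923
Prorated total = (35 / 13) × 15 = 40.38 (to 2 dp)

40.38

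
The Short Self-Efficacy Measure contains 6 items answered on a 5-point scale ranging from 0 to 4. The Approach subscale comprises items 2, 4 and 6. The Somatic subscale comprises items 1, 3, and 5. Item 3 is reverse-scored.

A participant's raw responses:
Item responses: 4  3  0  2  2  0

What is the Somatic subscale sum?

Somatic items: 1, 3, 5.
Of these, item 3 is reverse-scored; reversed = (0+4) − raw = 4 − raw.
  item 1: 4
  item 3: 4 − 0 = 4
  item 5: 2
Sum = 4 + 4 + 2 = 10

10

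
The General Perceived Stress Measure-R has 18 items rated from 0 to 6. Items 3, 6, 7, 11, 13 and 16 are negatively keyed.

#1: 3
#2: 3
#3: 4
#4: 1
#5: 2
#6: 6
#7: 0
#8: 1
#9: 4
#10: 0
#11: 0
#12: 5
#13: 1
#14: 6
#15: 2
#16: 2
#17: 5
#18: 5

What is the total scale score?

Negatively keyed items use 6 − raw:
  item 3: 6 − 4 = 2
  item 6: 6 − 6 = 0
  item 7: 6 − 0 = 6
  item 11: 6 − 0 = 6
  item 13: 6 − 1 = 5
  item 16: 6 − 2 = 4
Scored items: 3, 3, 2, 1, 2, 0, 6, 1, 4, 0, 6, 5, 5, 6, 2, 4, 5, 5
Total = 3 + 3 + 2 + 1 + 2 + 0 + 6 + 1 + 4 + 0 + 6 + 5 + 5 + 6 + 2 + 4 + 5 + 5 = 60

60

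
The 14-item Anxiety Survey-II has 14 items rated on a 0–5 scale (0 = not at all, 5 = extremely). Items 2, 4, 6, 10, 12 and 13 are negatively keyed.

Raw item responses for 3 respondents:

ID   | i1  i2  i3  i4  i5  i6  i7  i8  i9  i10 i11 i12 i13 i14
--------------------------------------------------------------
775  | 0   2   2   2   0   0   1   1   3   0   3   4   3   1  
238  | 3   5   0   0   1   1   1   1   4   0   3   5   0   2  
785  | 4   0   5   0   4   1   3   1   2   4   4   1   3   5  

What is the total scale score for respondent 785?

Respondent 785 raw: 4, 0, 5, 0, 4, 1, 3, 1, 2, 4, 4, 1, 3, 5.
Reverse-coded (reversed = (0+5) − raw = 5 − raw):
  item 1: 4
  item 2: 5 − 0 = 5
  item 3: 5
  item 4: 5 − 0 = 5
  item 5: 4
  item 6: 5 − 1 = 4
  item 7: 3
  item 8: 1
  item 9: 2
  item 10: 5 − 4 = 1
  item 11: 4
  item 12: 5 − 1 = 4
  item 13: 5 − 3 = 2
  item 14: 5
Sum = 4 + 5 + 5 + 5 + 4 + 4 + 3 + 1 + 2 + 1 + 4 + 4 + 2 + 5 = 49

49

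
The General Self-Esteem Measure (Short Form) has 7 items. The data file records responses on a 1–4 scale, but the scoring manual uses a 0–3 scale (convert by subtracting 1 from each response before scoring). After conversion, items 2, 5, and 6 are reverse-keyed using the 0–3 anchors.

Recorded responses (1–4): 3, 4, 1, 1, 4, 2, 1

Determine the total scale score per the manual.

4

Convert to 0–3: 2, 3, 0, 0, 3, 1, 0
Reverse-coded (on a 0–3 scale, reversed = 3 − raw):
  item 2: 3 − 3 = 0
  item 5: 3 − 3 = 0
  item 6: 3 − 1 = 2
Scored: 2, 0, 0, 0, 0, 2, 0
Total = 4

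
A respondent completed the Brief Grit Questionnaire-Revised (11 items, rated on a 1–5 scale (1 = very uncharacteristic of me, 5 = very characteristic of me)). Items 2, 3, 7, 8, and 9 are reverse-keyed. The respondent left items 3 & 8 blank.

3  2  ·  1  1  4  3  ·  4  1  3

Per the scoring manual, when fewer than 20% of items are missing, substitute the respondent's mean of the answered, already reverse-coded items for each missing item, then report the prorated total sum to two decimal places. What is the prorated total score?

Reverse-coded (on a 1–5 scale, reversed = 6 − raw):
  item 2: 6 − 2 = 4
  item 7: 6 − 3 = 3
  item 9: 6 − 4 = 2
Completed scored items (9 of 11): 3, 4, 1, 1, 4, 3, 2, 1, 3; sum = 22.
Person mean = 22 / 9 ≈ 2.4444
Prorated total = (22 / 9) × 11 = 26.89 (to 2 dp)

26.89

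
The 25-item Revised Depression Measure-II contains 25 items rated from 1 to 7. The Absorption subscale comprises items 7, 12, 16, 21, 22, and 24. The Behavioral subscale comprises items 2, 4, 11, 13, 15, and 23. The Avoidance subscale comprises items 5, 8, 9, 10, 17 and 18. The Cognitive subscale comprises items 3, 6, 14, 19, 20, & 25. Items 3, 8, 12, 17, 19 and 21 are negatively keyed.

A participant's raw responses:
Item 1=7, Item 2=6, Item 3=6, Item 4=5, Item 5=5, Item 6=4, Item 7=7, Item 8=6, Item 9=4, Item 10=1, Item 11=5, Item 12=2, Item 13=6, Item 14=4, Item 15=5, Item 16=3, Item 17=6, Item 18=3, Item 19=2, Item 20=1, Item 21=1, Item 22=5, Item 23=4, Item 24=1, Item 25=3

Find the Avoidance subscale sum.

Avoidance items: 5, 8, 9, 10, 17, 18.
Of these, items 8 and 17 are negatively keyed; reversed = (1+7) − raw = 8 − raw.
  item 5: 5
  item 8: 8 − 6 = 2
  item 9: 4
  item 10: 1
  item 17: 8 − 6 = 2
  item 18: 3
Sum = 5 + 2 + 4 + 1 + 2 + 3 = 17

17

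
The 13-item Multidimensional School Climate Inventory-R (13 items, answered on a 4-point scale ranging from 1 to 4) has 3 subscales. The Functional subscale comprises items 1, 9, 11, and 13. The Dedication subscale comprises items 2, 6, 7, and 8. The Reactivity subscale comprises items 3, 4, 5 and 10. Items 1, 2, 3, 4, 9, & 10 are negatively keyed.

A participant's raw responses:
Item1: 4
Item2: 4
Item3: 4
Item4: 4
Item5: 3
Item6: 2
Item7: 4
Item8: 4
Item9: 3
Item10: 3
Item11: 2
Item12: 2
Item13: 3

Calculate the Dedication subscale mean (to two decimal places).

2.75

Dedication items: 2, 6, 7, 8.
Of these, item 2 is negatively keyed; reversed = (1+4) − raw = 5 − raw.
  item 2: 5 − 4 = 1
  item 6: 2
  item 7: 4
  item 8: 4
Sum = 1 + 2 + 4 + 4 = 11
Mean = 11 / 4 = 2.75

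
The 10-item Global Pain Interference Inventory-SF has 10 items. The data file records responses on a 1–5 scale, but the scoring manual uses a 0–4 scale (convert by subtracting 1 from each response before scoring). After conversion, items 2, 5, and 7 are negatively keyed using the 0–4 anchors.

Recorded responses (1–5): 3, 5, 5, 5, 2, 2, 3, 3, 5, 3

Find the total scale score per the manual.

24

Convert to 0–4: 2, 4, 4, 4, 1, 1, 2, 2, 4, 2
Reverse-coded (reverse-coded value = 4 − response):
  item 2: 4 − 4 = 0
  item 5: 4 − 1 = 3
  item 7: 4 − 2 = 2
Scored: 2, 0, 4, 4, 3, 1, 2, 2, 4, 2
Total = 24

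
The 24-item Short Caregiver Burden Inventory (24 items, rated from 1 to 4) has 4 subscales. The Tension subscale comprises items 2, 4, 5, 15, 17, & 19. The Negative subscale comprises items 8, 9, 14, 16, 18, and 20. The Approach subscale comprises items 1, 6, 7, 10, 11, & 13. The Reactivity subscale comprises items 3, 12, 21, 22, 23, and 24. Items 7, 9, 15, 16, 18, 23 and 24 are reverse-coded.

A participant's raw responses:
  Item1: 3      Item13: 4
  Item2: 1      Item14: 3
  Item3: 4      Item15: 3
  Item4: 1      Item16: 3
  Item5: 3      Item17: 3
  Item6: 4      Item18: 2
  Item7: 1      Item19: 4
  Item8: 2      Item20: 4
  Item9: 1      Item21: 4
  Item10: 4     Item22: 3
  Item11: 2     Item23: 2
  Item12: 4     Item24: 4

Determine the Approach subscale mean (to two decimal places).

Approach items: 1, 6, 7, 10, 11, 13.
Of these, item 7 is reverse-coded; reversed = (1+4) − raw = 5 − raw.
  item 1: 3
  item 6: 4
  item 7: 5 − 1 = 4
  item 10: 4
  item 11: 2
  item 13: 4
Sum = 3 + 4 + 4 + 4 + 2 + 4 = 21
Mean = 21 / 6 = 3.50

3.50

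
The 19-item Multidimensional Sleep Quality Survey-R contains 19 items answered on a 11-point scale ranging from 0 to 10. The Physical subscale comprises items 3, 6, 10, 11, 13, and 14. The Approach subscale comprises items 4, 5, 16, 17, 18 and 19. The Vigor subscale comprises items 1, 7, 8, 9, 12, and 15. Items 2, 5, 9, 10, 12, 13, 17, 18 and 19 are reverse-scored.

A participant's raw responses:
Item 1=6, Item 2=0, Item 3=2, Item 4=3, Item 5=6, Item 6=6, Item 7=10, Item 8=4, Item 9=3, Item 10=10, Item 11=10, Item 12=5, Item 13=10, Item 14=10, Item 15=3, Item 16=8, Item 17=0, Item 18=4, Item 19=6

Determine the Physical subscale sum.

Physical items: 3, 6, 10, 11, 13, 14.
Of these, items 10 and 13 are reverse-scored; reverse-coded value = 10 − response.
  item 3: 2
  item 6: 6
  item 10: 10 − 10 = 0
  item 11: 10
  item 13: 10 − 10 = 0
  item 14: 10
Sum = 2 + 6 + 0 + 10 + 0 + 10 = 28

28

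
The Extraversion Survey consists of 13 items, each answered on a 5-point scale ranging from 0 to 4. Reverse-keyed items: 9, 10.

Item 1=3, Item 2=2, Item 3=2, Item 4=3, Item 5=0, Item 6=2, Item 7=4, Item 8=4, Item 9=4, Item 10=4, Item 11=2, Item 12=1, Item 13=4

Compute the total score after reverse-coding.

27

Raw sum = 35. Reverse-keyed items: 9, 10; their raw sum = 8.
Each reversal replaces raw with 4 − raw, changing the total by 4 − 2·raw per item.
Total = 35 + 2·4 − 2·8 = 35 + 8 − 16 = 27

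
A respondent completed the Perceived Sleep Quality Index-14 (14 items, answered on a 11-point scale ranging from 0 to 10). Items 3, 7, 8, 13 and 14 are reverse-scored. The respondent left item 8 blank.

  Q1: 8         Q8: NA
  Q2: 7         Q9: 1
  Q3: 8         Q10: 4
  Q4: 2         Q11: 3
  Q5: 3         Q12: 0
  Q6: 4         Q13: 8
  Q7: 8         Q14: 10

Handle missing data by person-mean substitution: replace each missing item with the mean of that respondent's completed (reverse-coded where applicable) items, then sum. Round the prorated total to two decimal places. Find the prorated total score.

Reverse-coded (reverse-coded value = 10 − response):
  item 3: 10 − 8 = 2
  item 7: 10 − 8 = 2
  item 13: 10 − 8 = 2
  item 14: 10 − 10 = 0
Completed scored items (13 of 14): 8, 7, 2, 2, 3, 4, 2, 1, 4, 3, 0, 2, 0; sum = 38.
Person mean = 38 / 13 ≈ 2.9231
Prorated total = (38 / 13) × 14 = 40.92 (to 2 dp)

40.92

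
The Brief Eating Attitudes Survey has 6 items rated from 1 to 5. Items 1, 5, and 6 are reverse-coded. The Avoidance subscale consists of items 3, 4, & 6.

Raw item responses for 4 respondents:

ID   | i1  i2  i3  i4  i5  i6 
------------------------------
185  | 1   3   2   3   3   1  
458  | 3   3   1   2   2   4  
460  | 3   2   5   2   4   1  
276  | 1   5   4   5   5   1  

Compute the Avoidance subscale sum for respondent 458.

Respondent 458 raw: 3, 3, 1, 2, 2, 4.
Avoidance items: 3, 4, 6.
Reverse-coded (reversed = (1+5) − raw = 6 − raw):
  item 3: 1
  item 4: 2
  item 6: 6 − 4 = 2
Sum = 1 + 2 + 2 = 5

5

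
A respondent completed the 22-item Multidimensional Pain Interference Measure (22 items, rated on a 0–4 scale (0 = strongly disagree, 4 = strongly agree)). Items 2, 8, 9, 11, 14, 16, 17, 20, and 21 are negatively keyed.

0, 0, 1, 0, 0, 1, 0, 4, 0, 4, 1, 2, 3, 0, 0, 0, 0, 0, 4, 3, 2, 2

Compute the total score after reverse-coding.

Raw sum = 27. Negatively keyed items: 2, 8, 9, 11, 14, 16, 17, 20, 21; their raw sum = 10.
Each reversal replaces raw with 4 − raw, changing the total by 4 − 2·raw per item.
Total = 27 + 9·4 − 2·10 = 27 + 36 − 20 = 43

43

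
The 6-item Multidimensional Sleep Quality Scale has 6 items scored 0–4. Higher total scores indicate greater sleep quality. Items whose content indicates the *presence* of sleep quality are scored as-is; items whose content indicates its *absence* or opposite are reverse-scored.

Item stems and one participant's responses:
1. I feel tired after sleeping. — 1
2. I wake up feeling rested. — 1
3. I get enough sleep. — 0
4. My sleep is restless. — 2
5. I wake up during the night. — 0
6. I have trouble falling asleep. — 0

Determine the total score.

14

Items 1, 4, 5, 6 describe the absence/opposite of sleep quality → reverse-score.
reversed = (0+4) − raw = 4 − raw.
  item 1: 4 − 1 = 3
  item 2: 1
  item 3: 0
  item 4: 4 − 2 = 2
  item 5: 4 − 0 = 4
  item 6: 4 − 0 = 4
Total = 3 + 1 + 0 + 2 + 4 + 4 = 14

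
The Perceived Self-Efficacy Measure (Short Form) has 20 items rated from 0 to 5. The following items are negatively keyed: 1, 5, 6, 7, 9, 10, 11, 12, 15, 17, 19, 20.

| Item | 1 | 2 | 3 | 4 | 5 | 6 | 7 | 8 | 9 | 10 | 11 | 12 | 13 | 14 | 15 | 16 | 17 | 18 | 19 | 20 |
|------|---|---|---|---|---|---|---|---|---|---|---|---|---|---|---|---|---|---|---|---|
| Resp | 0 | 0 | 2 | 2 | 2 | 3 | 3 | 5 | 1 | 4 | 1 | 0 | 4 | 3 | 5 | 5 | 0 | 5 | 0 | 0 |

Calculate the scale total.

Apply reverse scoring (reversed = (0+5) − raw = 5 − raw):
  item 1: 5 − 0 = 5
  item 5: 5 − 2 = 3
  item 6: 5 − 3 = 2
  item 7: 5 − 3 = 2
  item 9: 5 − 1 = 4
  item 10: 5 − 4 = 1
  item 11: 5 − 1 = 4
  item 12: 5 − 0 = 5
  item 15: 5 − 5 = 0
  item 17: 5 − 0 = 5
  item 19: 5 − 0 = 5
  item 20: 5 − 0 = 5
Scored responses: 5, 0, 2, 2, 3, 2, 2, 5, 4, 1, 4, 5, 4, 3, 0, 5, 5, 5, 5, 5
Total = 5 + 0 + 2 + 2 + 3 + 2 + 2 + 5 + 4 + 1 + 4 + 5 + 4 + 3 + 0 + 5 + 5 + 5 + 5 + 5 = 67

67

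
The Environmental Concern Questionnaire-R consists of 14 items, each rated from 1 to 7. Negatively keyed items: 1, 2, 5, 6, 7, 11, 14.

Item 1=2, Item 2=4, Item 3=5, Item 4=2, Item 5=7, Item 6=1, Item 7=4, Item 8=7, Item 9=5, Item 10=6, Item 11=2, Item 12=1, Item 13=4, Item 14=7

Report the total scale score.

Reversing items 1, 2, 5, 6, 7, 11, & 14 with 8 − raw:
Total = (8−2) + (8−4) + 5 + 2 + (8−7) + (8−1) + (8−4) + 7 + 5 + 6 + (8−2) + 1 + 4 + (8−7)
      = 6 + 4 + 5 + 2 + 1 + 7 + 4 + 7 + 5 + 6 + 6 + 1 + 4 + 1 = 59

59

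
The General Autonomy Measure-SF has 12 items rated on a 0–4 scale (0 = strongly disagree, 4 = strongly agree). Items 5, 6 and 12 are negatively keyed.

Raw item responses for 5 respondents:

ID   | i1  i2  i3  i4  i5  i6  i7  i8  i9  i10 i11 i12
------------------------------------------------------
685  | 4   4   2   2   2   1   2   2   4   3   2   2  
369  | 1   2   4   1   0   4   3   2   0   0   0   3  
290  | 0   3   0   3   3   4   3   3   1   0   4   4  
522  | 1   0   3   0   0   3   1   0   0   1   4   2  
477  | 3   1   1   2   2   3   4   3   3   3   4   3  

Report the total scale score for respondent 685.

Respondent 685 raw: 4, 4, 2, 2, 2, 1, 2, 2, 4, 3, 2, 2.
Reverse-coded (reverse-coded value = 4 − response):
  item 1: 4
  item 2: 4
  item 3: 2
  item 4: 2
  item 5: 4 − 2 = 2
  item 6: 4 − 1 = 3
  item 7: 2
  item 8: 2
  item 9: 4
  item 10: 3
  item 11: 2
  item 12: 4 − 2 = 2
Sum = 4 + 4 + 2 + 2 + 2 + 3 + 2 + 2 + 4 + 3 + 2 + 2 = 32

32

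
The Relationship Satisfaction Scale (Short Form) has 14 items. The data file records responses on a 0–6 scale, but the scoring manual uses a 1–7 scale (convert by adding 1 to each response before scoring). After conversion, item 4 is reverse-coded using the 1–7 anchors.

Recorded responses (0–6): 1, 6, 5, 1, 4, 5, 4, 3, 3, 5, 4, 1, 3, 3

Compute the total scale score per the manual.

66

Convert to 1–7: 2, 7, 6, 2, 5, 6, 5, 4, 4, 6, 5, 2, 4, 4
Reverse-coded (reverse-coded value = 8 − response):
  item 4: 8 − 2 = 6
Scored: 2, 7, 6, 6, 5, 6, 5, 4, 4, 6, 5, 2, 4, 4
Total = 66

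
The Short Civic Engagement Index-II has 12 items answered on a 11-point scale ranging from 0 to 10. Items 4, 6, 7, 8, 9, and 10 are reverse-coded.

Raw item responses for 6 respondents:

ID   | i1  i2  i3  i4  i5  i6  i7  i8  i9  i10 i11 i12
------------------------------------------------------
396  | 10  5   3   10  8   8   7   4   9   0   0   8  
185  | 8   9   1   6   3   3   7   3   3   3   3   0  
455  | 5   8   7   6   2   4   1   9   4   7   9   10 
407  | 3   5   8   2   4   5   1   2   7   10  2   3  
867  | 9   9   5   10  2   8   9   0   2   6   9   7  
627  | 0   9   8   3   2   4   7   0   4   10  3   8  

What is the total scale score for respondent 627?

Respondent 627 raw: 0, 9, 8, 3, 2, 4, 7, 0, 4, 10, 3, 8.
Reverse-coded (reverse-coded value = 10 − response):
  item 1: 0
  item 2: 9
  item 3: 8
  item 4: 10 − 3 = 7
  item 5: 2
  item 6: 10 − 4 = 6
  item 7: 10 − 7 = 3
  item 8: 10 − 0 = 10
  item 9: 10 − 4 = 6
  item 10: 10 − 10 = 0
  item 11: 3
  item 12: 8
Sum = 0 + 9 + 8 + 7 + 2 + 6 + 3 + 10 + 6 + 0 + 3 + 8 = 62

62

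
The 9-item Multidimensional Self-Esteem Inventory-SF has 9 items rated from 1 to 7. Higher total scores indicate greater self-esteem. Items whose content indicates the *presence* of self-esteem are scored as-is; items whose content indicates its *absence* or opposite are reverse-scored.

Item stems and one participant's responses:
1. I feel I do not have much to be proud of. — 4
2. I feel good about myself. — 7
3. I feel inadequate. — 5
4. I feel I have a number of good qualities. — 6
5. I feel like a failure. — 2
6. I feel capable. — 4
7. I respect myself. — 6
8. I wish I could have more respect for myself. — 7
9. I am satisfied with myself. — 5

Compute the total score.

Items 1, 3, 5, 8 describe the absence/opposite of self-esteem → reverse-score.
on a 1–7 scale, reversed = 8 − raw.
  item 1: 8 − 4 = 4
  item 2: 7
  item 3: 8 − 5 = 3
  item 4: 6
  item 5: 8 − 2 = 6
  item 6: 4
  item 7: 6
  item 8: 8 − 7 = 1
  item 9: 5
Total = 4 + 7 + 3 + 6 + 6 + 4 + 6 + 1 + 5 = 42

42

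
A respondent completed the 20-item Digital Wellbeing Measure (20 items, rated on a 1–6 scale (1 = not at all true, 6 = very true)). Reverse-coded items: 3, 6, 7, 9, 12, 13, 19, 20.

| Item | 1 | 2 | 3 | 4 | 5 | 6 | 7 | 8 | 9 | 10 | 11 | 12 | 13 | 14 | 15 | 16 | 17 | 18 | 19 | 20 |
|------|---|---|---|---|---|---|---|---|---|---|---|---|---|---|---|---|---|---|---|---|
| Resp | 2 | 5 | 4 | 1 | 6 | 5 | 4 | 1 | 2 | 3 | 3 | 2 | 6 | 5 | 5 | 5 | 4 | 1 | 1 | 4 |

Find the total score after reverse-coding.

Reversing items 3, 6, 7, 9, 12, 13, 19 and 20 with 7 − raw:
Total = 2 + 5 + (7−4) + 1 + 6 + (7−5) + (7−4) + 1 + (7−2) + 3 + 3 + (7−2) + (7−6) + 5 + 5 + 5 + 4 + 1 + (7−1) + (7−4)
      = 2 + 5 + 3 + 1 + 6 + 2 + 3 + 1 + 5 + 3 + 3 + 5 + 1 + 5 + 5 + 5 + 4 + 1 + 6 + 3 = 69

69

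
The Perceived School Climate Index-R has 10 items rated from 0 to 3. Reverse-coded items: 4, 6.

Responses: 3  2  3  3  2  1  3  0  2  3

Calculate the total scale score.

Raw sum = 22. Reverse-coded items: 4, 6; their raw sum = 4.
Each reversal replaces raw with 3 − raw, changing the total by 3 − 2·raw per item.
Total = 22 + 2·3 − 2·4 = 22 + 6 − 8 = 20

20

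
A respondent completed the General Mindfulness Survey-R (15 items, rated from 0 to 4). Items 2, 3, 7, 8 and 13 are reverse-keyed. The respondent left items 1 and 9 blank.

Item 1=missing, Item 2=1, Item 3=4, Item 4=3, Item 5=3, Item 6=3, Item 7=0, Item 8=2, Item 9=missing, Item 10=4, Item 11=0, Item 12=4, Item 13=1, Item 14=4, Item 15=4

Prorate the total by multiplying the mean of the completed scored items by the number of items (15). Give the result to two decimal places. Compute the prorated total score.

42.69

Reverse-coded (on a 0–4 scale, reversed = 4 − raw):
  item 2: 4 − 1 = 3
  item 3: 4 − 4 = 0
  item 7: 4 − 0 = 4
  item 8: 4 − 2 = 2
  item 13: 4 − 1 = 3
Completed scored items (13 of 15): 3, 0, 3, 3, 3, 4, 2, 4, 0, 4, 3, 4, 4; sum = 37.
Person mean = 37 / 13 ≈ 2.8462
Prorated total = (37 / 13) × 15 = 42.69 (to 2 dp)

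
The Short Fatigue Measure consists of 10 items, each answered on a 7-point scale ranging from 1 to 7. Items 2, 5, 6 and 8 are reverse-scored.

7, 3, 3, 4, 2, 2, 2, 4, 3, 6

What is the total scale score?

46

Raw sum = 36. Reverse-scored items: 2, 5, 6, 8; their raw sum = 11.
Each reversal replaces raw with 8 − raw, changing the total by 8 − 2·raw per item.
Total = 36 + 4·8 − 2·11 = 36 + 32 − 22 = 46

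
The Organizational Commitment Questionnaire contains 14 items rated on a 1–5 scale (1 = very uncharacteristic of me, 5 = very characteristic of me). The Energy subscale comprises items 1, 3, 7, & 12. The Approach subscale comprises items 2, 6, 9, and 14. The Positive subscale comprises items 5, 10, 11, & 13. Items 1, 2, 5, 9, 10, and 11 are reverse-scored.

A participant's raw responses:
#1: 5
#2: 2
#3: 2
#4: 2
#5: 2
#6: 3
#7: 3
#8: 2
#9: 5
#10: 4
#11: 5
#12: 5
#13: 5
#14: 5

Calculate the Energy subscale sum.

11

Energy items: 1, 3, 7, 12.
Of these, item 1 is reverse-scored; reversed = (1+5) − raw = 6 − raw.
  item 1: 6 − 5 = 1
  item 3: 2
  item 7: 3
  item 12: 5
Sum = 1 + 2 + 3 + 5 = 11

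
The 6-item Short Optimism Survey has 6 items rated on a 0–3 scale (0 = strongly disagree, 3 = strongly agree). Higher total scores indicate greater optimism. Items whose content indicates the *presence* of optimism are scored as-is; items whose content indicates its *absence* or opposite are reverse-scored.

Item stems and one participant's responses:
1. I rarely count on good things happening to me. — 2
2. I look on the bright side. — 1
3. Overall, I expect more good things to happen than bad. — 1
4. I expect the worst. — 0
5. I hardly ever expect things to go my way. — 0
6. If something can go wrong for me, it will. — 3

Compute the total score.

Items 1, 4, 5, 6 describe the absence/opposite of optimism → reverse-score.
reverse-coded value = 3 − response.
  item 1: 3 − 2 = 1
  item 2: 1
  item 3: 1
  item 4: 3 − 0 = 3
  item 5: 3 − 0 = 3
  item 6: 3 − 3 = 0
Total = 1 + 1 + 1 + 3 + 3 + 0 = 9

9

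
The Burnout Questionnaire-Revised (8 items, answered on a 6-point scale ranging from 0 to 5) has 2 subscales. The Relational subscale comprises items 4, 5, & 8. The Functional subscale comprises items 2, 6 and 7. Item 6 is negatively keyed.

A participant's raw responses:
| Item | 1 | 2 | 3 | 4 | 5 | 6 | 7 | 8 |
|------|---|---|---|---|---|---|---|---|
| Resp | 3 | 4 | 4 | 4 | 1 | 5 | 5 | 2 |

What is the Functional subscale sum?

Functional items: 2, 6, 7.
Of these, item 6 is negatively keyed; on a 0–5 scale, reversed = 5 − raw.
  item 2: 4
  item 6: 5 − 5 = 0
  item 7: 5
Sum = 4 + 0 + 5 = 9

9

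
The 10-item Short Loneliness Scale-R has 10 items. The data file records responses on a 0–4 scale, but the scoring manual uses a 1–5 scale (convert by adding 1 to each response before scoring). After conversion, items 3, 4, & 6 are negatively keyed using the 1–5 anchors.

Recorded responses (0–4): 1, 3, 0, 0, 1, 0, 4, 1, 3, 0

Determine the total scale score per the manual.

35

Convert to 1–5: 2, 4, 1, 1, 2, 1, 5, 2, 4, 1
Reverse-coded (reversed = (1+5) − raw = 6 − raw):
  item 3: 6 − 1 = 5
  item 4: 6 − 1 = 5
  item 6: 6 − 1 = 5
Scored: 2, 4, 5, 5, 2, 5, 5, 2, 4, 1
Total = 35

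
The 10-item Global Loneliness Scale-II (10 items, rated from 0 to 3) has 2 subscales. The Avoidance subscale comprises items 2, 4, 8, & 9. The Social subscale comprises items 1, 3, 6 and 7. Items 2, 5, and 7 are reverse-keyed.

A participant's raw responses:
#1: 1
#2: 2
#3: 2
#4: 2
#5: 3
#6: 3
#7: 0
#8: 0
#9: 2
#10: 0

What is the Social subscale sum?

Social items: 1, 3, 6, 7.
Of these, item 7 is reverse-keyed; reverse-coded value = 3 − response.
  item 1: 1
  item 3: 2
  item 6: 3
  item 7: 3 − 0 = 3
Sum = 1 + 2 + 3 + 3 = 9

9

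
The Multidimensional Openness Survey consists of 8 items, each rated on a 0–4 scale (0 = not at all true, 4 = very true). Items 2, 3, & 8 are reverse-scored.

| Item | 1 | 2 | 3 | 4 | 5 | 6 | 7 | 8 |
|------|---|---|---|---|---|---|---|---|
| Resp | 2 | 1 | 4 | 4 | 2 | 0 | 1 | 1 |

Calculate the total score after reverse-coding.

15

Reverse-coded items (reversed = (0+4) − raw = 4 − raw):
  item 2: 4 − 1 = 3
  item 3: 4 − 4 = 0
  item 8: 4 − 1 = 3
Scored responses: 2, 3, 0, 4, 2, 0, 1, 3
Total = 2 + 3 + 0 + 4 + 2 + 0 + 1 + 3 = 15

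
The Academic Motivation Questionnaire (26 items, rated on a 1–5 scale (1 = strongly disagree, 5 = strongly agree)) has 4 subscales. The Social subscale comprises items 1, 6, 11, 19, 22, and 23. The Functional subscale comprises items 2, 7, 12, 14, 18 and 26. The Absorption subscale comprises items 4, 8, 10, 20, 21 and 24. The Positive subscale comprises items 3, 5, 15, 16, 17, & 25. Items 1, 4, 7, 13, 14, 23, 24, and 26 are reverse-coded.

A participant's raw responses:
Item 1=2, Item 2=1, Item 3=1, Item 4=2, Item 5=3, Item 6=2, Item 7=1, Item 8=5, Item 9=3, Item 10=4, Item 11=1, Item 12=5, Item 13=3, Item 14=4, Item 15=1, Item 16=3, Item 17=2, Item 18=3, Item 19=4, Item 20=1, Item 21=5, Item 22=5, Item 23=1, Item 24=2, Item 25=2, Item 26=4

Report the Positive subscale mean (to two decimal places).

Positive items: 3, 5, 15, 16, 17, 25.
  item 3: 1
  item 5: 3
  item 15: 1
  item 16: 3
  item 17: 2
  item 25: 2
Sum = 1 + 3 + 1 + 3 + 2 + 2 = 12
Mean = 12 / 6 = 2.00

2.00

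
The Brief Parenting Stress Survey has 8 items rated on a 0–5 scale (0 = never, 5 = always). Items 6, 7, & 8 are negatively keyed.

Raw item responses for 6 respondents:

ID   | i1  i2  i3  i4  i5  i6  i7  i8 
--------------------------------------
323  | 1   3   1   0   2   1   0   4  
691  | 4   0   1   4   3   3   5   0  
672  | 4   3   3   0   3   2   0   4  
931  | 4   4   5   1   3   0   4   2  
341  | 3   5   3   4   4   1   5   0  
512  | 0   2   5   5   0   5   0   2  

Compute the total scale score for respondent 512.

20

Respondent 512 raw: 0, 2, 5, 5, 0, 5, 0, 2.
Reverse-coded (on a 0–5 scale, reversed = 5 − raw):
  item 1: 0
  item 2: 2
  item 3: 5
  item 4: 5
  item 5: 0
  item 6: 5 − 5 = 0
  item 7: 5 − 0 = 5
  item 8: 5 − 2 = 3
Sum = 0 + 2 + 5 + 5 + 0 + 0 + 5 + 3 = 20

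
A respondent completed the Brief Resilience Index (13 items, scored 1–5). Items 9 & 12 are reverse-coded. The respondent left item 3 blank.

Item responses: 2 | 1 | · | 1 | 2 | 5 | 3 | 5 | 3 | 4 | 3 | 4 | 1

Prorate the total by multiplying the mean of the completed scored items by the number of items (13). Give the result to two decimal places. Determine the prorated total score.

34.67

Reverse-coded (on a 1–5 scale, reversed = 6 − raw):
  item 9: 6 − 3 = 3
  item 12: 6 − 4 = 2
Completed scored items (12 of 13): 2, 1, 1, 2, 5, 3, 5, 3, 4, 3, 2, 1; sum = 32.
Person mean = 32 / 12 ≈ 2.6667
Prorated total = (32 / 12) × 13 = 34.67 (to 2 dp)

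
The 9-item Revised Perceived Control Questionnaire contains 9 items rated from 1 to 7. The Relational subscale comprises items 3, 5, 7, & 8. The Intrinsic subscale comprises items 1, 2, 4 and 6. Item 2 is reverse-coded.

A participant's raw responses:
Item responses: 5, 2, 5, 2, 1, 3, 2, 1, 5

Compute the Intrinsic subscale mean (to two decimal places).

4.00

Intrinsic items: 1, 2, 4, 6.
Of these, item 2 is reverse-coded; reversed = (1+7) − raw = 8 − raw.
  item 1: 5
  item 2: 8 − 2 = 6
  item 4: 2
  item 6: 3
Sum = 5 + 6 + 2 + 3 = 16
Mean = 16 / 4 = 4.00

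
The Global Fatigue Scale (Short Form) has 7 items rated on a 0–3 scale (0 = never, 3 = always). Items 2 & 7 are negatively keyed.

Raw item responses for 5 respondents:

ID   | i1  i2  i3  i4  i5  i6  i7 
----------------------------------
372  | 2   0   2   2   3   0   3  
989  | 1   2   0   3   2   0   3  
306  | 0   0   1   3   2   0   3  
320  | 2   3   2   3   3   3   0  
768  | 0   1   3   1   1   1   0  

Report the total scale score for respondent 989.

7

Respondent 989 raw: 1, 2, 0, 3, 2, 0, 3.
Reverse-coded (reverse-coded value = 3 − response):
  item 1: 1
  item 2: 3 − 2 = 1
  item 3: 0
  item 4: 3
  item 5: 2
  item 6: 0
  item 7: 3 − 3 = 0
Sum = 1 + 1 + 0 + 3 + 2 + 0 + 0 = 7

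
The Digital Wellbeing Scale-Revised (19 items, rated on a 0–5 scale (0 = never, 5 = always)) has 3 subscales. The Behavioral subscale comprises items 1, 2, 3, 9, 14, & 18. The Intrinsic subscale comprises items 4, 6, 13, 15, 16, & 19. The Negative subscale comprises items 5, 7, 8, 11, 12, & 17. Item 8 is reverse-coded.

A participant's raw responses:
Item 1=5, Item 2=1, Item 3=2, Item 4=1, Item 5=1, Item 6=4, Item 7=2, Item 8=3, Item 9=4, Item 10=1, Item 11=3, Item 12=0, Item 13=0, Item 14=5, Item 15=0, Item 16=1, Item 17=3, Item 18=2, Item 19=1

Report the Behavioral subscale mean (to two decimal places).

3.17

Behavioral items: 1, 2, 3, 9, 14, 18.
  item 1: 5
  item 2: 1
  item 3: 2
  item 9: 4
  item 14: 5
  item 18: 2
Sum = 5 + 1 + 2 + 4 + 5 + 2 = 19
Mean = 19 / 6 = 3.17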